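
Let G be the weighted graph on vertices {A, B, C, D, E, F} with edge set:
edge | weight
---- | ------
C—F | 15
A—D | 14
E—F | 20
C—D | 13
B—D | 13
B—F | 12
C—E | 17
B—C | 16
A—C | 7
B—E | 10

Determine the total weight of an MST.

Kruskal's algorithm — process edges by increasing weight (ties by edge label):
A—C (7): add — endpoints in different components.
B—E (10): add — endpoints in different components.
B—F (12): add — endpoints in different components.
B—D (13): add — endpoints in different components.
C—D (13): add — endpoints in different components.
MST edges: A—C, B—E, B—F, B—D, C—D; total weight 7+10+12+13+13 = 55.

55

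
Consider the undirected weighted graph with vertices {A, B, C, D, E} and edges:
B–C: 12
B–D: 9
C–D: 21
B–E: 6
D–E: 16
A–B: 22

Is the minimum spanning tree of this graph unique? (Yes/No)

Sort edges by weight, then run Kruskal:
B–E (6): add. Components now {A} {B,E} {C} {D}
B–D (9): add. Components now {A} {B,D,E} {C}
B–C (12): add. Components now {A} {B,C,D,E}
D–E (16): skip — D and E already connected.
C–D (21): skip — C and D already connected.
A–B (22): add. Components now {A,B,C,D,E}
Every non-tree edge has weight strictly greater than the heaviest edge on the tree path between its endpoints, so the MST is unique.

Yes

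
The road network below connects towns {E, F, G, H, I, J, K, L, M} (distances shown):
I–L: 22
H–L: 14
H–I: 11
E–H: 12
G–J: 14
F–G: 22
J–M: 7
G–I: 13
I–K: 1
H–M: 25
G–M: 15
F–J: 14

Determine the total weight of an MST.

Prim's algorithm from F:
Step 1: frontier [F–J 14, F–G 22] → take F–J (14); add J.
Step 2: frontier [F–G 22, J–M 7, G–J 14] → take J–M (7); add M.
Step 3: frontier [F–G 22, G–J 14, G–M 15, H–M 25] → take G–J (14); add G.
Step 4: frontier [G–I 13, H–M 25] → take G–I (13); add I.
Step 5: frontier [I–K 1, H–I 11, I–L 22, H–M 25] → take I–K (1); add K.
Step 6: frontier [H–I 11, I–L 22, H–M 25] → take H–I (11); add H.
Step 7: frontier [E–H 12, H–L 14, I–L 22] → take E–H (12); add E.
Step 8: frontier [H–L 14, I–L 22] → take H–L (14); add L.
MST edges: F–J, J–M, G–J, G–I, I–K, H–I, E–H, H–L; total weight 14+7+14+13+1+11+12+14 = 86.

86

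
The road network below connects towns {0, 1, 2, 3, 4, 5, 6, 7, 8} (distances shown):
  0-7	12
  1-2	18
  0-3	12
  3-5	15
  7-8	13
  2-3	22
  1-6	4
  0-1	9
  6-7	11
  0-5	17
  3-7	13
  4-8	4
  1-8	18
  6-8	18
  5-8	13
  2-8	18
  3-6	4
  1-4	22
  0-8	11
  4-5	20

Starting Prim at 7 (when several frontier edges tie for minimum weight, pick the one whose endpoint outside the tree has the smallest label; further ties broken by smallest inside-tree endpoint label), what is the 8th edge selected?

1-2

Prim, starting at 7.
Step 1: cheapest edge leaving the tree is 6-7 (11); add 6.
Step 2: cheapest edge leaving the tree is 1-6 (4); add 1.
Step 3: cheapest edge leaving the tree is 3-6 (4); add 3.
Step 4: cheapest edge leaving the tree is 0-1 (9); add 0.
Step 5: cheapest edge leaving the tree is 0-8 (11); add 8.
Step 6: cheapest edge leaving the tree is 4-8 (4); add 4.
Step 7: cheapest edge leaving the tree is 5-8 (13); add 5.
Step 8: cheapest edge leaving the tree is 1-2 (18); add 2.
The 8th edge added is 1-2.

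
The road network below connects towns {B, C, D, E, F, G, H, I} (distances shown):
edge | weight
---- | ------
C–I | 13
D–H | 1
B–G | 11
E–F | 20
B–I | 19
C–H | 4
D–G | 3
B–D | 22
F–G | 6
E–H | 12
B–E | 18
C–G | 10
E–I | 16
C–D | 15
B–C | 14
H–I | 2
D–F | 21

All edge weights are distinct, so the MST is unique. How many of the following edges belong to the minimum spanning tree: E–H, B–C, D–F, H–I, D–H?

Sort edges by weight, then run Kruskal:
D–H (1): add — endpoints in different components.
H–I (2): add — endpoints in different components.
D–G (3): add — endpoints in different components.
C–H (4): add — endpoints in different components.
F–G (6): add — endpoints in different components.
C–G (10): skip — C and G already connected.
B–G (11): add — endpoints in different components.
E–H (12): add — endpoints in different components.
MST edge set: {D–H, H–I, D–G, C–H, F–G, B–G, E–H}.
Of the listed edges, {E–H, H–I, D–H} are in the MST → 3.

3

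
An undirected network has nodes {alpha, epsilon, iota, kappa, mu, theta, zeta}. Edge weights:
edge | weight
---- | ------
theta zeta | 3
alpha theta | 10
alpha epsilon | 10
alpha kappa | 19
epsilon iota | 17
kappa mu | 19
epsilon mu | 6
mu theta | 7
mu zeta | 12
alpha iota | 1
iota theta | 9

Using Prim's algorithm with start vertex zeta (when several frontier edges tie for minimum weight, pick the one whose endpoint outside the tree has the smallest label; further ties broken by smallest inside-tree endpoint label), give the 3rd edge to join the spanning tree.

Prim's algorithm from zeta:
Step 1: frontier [theta zeta 3, mu zeta 12] → take theta zeta (3); add theta.
Step 2: frontier [mu theta 7, iota theta 9, alpha theta 10, mu zeta 12] → take mu theta (7); add mu.
Step 3: frontier [epsilon mu 6, kappa mu 19, iota theta 9, alpha theta 10] → take epsilon mu (6); add epsilon.
Step 4: frontier [alpha epsilon 10, epsilon iota 17, kappa mu 19, iota theta 9, alpha theta 10] → take iota theta (9); add iota.
Step 5: frontier [alpha epsilon 10, alpha iota 1, kappa mu 19, alpha theta 10] → take alpha iota (1); add alpha.
Step 6: frontier [alpha kappa 19, kappa mu 19] → take alpha kappa (19); add kappa.
The 3rd edge added is epsilon mu.

epsilon-mu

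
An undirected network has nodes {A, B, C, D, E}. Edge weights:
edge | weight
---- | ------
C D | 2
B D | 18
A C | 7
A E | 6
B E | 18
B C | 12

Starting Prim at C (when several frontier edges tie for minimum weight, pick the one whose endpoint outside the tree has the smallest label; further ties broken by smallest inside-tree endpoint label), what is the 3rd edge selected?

Grow the tree from C using Prim:
Step 1: cheapest edge leaving the tree is C D (2); add D.
Step 2: cheapest edge leaving the tree is A C (7); add A.
Step 3: cheapest edge leaving the tree is A E (6); add E.
Step 4: cheapest edge leaving the tree is B C (12); add B.
The 3rd edge added is A E.

A-E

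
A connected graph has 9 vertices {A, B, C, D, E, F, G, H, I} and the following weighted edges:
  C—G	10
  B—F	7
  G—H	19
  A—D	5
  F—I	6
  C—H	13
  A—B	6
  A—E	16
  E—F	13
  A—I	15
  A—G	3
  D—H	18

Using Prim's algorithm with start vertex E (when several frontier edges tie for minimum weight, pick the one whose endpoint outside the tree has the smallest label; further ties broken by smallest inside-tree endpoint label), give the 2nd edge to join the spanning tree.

F-I

Prim's algorithm from E:
Step 1: frontier [E—F 13, A—E 16] → take E—F (13); add F.
Step 2: frontier [A—E 16, F—I 6, B—F 7] → take F—I (6); add I.
Step 3: frontier [A—E 16, B—F 7, A—I 15] → take B—F (7); add B.
Step 4: frontier [A—B 6, A—E 16, A—I 15] → take A—B (6); add A.
Step 5: frontier [A—G 3, A—D 5] → take A—G (3); add G.
Step 6: frontier [A—D 5, C—G 10, G—H 19] → take A—D (5); add D.
Step 7: frontier [D—H 18, C—G 10, G—H 19] → take C—G (10); add C.
Step 8: frontier [C—H 13, D—H 18, G—H 19] → take C—H (13); add H.
The 2nd edge added is F—I.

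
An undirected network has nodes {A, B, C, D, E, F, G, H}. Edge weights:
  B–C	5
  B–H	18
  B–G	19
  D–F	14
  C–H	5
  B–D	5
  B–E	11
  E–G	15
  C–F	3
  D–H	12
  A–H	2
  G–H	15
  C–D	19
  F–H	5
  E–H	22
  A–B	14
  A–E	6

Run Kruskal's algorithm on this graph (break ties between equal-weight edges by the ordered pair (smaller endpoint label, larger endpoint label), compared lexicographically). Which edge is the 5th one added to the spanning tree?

C-H

Kruskal: consider edges lightest-first.
A–H (2): add — endpoints in different components.
C–F (3): add — endpoints in different components.
B–C (5): add — endpoints in different components.
B–D (5): add — endpoints in different components.
C–H (5): add — endpoints in different components.
F–H (5): skip — F and H already connected.
A–E (6): add — endpoints in different components.
B–E (11): skip — B and E already connected.
D–H (12): skip — D and H already connected.
A–B (14): skip — A and B already connected.
D–F (14): skip — D and F already connected.
E–G (15): add — endpoints in different components.
The 5th edge added is C–H.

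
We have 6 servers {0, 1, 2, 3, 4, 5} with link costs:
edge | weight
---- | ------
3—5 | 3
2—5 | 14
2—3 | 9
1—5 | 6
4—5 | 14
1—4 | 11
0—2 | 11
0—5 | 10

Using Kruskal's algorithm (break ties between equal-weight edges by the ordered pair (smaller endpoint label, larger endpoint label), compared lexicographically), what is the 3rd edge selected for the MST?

Kruskal's algorithm — process edges by increasing weight (ties by edge label):
3—5 (3): add. Components now {0} {1} {2} {3,5} {4}
1—5 (6): add. Components now {0} {1,3,5} {2} {4}
2—3 (9): add. Components now {0} {1,2,3,5} {4}
0—5 (10): add. Components now {0,1,2,3,5} {4}
0—2 (11): skip — 0 and 2 already connected.
1—4 (11): add. Components now {0,1,2,3,4,5}
The 3rd edge added is 2—3.

2-3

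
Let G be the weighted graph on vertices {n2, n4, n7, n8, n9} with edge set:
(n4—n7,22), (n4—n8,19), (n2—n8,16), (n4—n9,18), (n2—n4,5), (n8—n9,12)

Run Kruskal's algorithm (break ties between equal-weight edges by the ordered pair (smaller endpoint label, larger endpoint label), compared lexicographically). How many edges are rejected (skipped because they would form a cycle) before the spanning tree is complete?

Sort edges by weight, then run Kruskal:
n2—n4 (5): add. Components now {n2,n4} {n8} {n9} {n7}
n8—n9 (12): add. Components now {n2,n4} {n8,n9} {n7}
n2—n8 (16): add. Components now {n2,n4,n8,n9} {n7}
n4—n9 (18): skip — n4 and n9 already connected.
n4—n8 (19): skip — n4 and n8 already connected.
n4—n7 (22): add. Components now {n2,n4,n7,n8,n9}
Edges rejected before the tree was complete: 2.

2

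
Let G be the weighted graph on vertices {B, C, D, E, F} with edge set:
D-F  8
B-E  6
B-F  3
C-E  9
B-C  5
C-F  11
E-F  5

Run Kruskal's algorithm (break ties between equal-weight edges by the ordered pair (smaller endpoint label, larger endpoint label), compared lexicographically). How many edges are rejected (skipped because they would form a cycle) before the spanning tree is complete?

1

Kruskal's algorithm — process edges by increasing weight (ties by edge label):
B-F (3): add. Components now {B,F} {C} {D} {E}
B-C (5): add. Components now {B,C,F} {D} {E}
E-F (5): add. Components now {B,C,E,F} {D}
B-E (6): skip — B and E already connected.
D-F (8): add. Components now {B,C,D,E,F}
Edges rejected before the tree was complete: 1.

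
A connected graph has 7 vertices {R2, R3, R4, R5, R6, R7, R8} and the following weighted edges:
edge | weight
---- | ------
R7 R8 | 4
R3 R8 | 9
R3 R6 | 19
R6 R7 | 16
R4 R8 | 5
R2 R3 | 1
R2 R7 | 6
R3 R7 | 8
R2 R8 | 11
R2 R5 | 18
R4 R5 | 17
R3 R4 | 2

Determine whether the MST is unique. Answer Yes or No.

Yes

Kruskal's algorithm — process edges by increasing weight (ties by edge label):
R2 R3 (1): add — endpoints in different components.
R3 R4 (2): add — endpoints in different components.
R7 R8 (4): add — endpoints in different components.
R4 R8 (5): add — endpoints in different components.
R2 R7 (6): skip — R7 and R2 already connected.
R3 R7 (8): skip — R7 and R3 already connected.
R3 R8 (9): skip — R3 and R8 already connected.
R2 R8 (11): skip — R2 and R8 already connected.
R6 R7 (16): add — endpoints in different components.
R4 R5 (17): add — endpoints in different components.
Every non-tree edge has weight strictly greater than the heaviest edge on the tree path between its endpoints, so the MST is unique.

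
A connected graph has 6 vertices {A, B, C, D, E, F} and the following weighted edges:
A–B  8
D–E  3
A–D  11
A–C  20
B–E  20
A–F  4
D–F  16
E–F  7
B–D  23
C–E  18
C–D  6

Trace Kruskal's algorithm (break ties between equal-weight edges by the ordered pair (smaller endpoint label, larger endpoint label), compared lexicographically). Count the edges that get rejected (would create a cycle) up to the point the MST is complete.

Sort edges by weight, then run Kruskal:
D–E (3): add — endpoints in different components.
A–F (4): add — endpoints in different components.
C–D (6): add — endpoints in different components.
E–F (7): add — endpoints in different components.
A–B (8): add — endpoints in different components.
Edges rejected before the tree was complete: 0.

0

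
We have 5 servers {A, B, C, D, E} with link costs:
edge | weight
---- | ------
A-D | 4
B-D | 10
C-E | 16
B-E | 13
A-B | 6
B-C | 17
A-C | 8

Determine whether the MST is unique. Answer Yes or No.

Yes

Kruskal's algorithm — process edges by increasing weight (ties by edge label):
A-D (4): add. Components now {A,D} {B} {C} {E}
A-B (6): add. Components now {A,B,D} {C} {E}
A-C (8): add. Components now {A,B,C,D} {E}
B-D (10): skip — B and D already connected.
B-E (13): add. Components now {A,B,C,D,E}
Every non-tree edge has weight strictly greater than the heaviest edge on the tree path between its endpoints, so the MST is unique.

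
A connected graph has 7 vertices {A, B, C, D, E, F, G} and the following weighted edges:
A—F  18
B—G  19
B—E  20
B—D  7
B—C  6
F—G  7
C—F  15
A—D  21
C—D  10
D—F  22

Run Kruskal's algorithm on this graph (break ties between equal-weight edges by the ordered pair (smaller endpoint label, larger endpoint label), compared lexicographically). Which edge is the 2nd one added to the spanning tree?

Kruskal's algorithm — process edges by increasing weight (ties by edge label):
B—C (6): add. Components now {A} {B,C} {D} {E} {F} {G}
B—D (7): add. Components now {A} {B,C,D} {E} {F} {G}
F—G (7): add. Components now {A} {B,C,D} {E} {F,G}
C—D (10): skip — C and D already connected.
C—F (15): add. Components now {A} {B,C,D,F,G} {E}
A—F (18): add. Components now {A,B,C,D,F,G} {E}
B—G (19): skip — B and G already connected.
B—E (20): add. Components now {A,B,C,D,E,F,G}
The 2nd edge added is B—D.

B-D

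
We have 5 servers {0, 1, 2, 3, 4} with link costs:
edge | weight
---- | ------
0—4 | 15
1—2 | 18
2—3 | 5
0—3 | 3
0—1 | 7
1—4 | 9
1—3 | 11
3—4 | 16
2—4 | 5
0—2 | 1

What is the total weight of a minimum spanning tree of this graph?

16

Prim, starting at 4.
Step 1: frontier [2—4 5, 1—4 9, 0—4 15, 3—4 16] → take 2—4 (5); add 2.
Step 2: frontier [0—2 1, 2—3 5, 1—2 18, 1—4 9, 0—4 15, 3—4 16] → take 0—2 (1); add 0.
Step 3: frontier [0—3 3, 0—1 7, 2—3 5, 1—2 18, 1—4 9, 3—4 16] → take 0—3 (3); add 3.
Step 4: frontier [0—1 7, 1—2 18, 1—3 11, 1—4 9] → take 0—1 (7); add 1.
MST edges: 2—4, 0—2, 0—3, 0—1; total weight 5+1+3+7 = 16.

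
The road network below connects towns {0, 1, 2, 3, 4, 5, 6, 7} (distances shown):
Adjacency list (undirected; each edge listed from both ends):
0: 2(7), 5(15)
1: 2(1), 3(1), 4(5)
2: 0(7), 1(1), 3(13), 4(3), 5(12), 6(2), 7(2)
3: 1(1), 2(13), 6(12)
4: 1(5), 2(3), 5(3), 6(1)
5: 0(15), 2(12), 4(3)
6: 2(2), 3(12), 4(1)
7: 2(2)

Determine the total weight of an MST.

17

Kruskal: consider edges lightest-first.
1—2 (1): add — endpoints in different components.
1—3 (1): add — endpoints in different components.
4—6 (1): add — endpoints in different components.
2—6 (2): add — endpoints in different components.
2—7 (2): add — endpoints in different components.
2—4 (3): skip — 2 and 4 already connected.
4—5 (3): add — endpoints in different components.
1—4 (5): skip — 1 and 4 already connected.
0—2 (7): add — endpoints in different components.
MST edges: 1—2, 1—3, 4—6, 2—6, 2—7, 4—5, 0—2; total weight 1+1+1+2+2+3+7 = 17.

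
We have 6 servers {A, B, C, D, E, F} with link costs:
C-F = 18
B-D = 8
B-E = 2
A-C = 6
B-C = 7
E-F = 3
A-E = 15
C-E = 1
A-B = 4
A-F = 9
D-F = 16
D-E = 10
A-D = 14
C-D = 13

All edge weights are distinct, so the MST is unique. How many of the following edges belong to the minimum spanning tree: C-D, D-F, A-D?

0

Kruskal: consider edges lightest-first.
C-E (1): add. Components now {A} {B} {C,E} {D} {F}
B-E (2): add. Components now {A} {B,C,E} {D} {F}
E-F (3): add. Components now {A} {B,C,E,F} {D}
A-B (4): add. Components now {A,B,C,E,F} {D}
A-C (6): skip — A and C already connected.
B-C (7): skip — B and C already connected.
B-D (8): add. Components now {A,B,C,D,E,F}
MST edge set: {C-E, B-E, E-F, A-B, B-D}.
Of the listed edges, {} are in the MST → 0.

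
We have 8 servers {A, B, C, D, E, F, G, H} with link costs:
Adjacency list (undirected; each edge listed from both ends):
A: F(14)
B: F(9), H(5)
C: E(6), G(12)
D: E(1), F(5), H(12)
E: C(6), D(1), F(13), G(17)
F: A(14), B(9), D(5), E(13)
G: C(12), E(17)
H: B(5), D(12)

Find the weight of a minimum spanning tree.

52

Prim's algorithm from G:
Step 1: cheapest edge leaving the tree is C-G (12); add C.
Step 2: cheapest edge leaving the tree is C-E (6); add E.
Step 3: cheapest edge leaving the tree is D-E (1); add D.
Step 4: cheapest edge leaving the tree is D-F (5); add F.
Step 5: cheapest edge leaving the tree is B-F (9); add B.
Step 6: cheapest edge leaving the tree is B-H (5); add H.
Step 7: cheapest edge leaving the tree is A-F (14); add A.
MST edges: C-G, C-E, D-E, D-F, B-F, B-H, A-F; total weight 12+6+1+5+9+5+14 = 52.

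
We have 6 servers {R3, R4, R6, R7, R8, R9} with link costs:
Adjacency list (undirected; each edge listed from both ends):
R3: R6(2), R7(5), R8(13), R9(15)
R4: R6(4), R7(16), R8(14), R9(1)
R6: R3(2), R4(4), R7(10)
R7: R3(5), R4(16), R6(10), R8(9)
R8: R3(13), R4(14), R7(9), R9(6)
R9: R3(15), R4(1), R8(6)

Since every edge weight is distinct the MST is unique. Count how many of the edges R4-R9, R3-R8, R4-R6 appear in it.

2

Kruskal's algorithm — process edges by increasing weight (ties by edge label):
R4-R9 (1): add — endpoints in different components.
R3-R6 (2): add — endpoints in different components.
R4-R6 (4): add — endpoints in different components.
R3-R7 (5): add — endpoints in different components.
R8-R9 (6): add — endpoints in different components.
MST edge set: {R4-R9, R3-R6, R4-R6, R3-R7, R8-R9}.
Of the listed edges, {R4-R9, R4-R6} are in the MST → 2.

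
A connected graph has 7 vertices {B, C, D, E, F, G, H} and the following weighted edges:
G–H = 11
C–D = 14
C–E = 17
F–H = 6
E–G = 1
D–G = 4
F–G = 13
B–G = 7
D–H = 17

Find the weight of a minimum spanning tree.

Prim's algorithm from H:
Step 1: frontier [F–H 6, G–H 11, D–H 17] → take F–H (6); add F.
Step 2: frontier [F–G 13, G–H 11, D–H 17] → take G–H (11); add G.
Step 3: frontier [E–G 1, D–G 4, B–G 7, D–H 17] → take E–G (1); add E.
Step 4: frontier [C–E 17, D–G 4, B–G 7, D–H 17] → take D–G (4); add D.
Step 5: frontier [C–D 14, C–E 17, B–G 7] → take B–G (7); add B.
Step 6: frontier [C–D 14, C–E 17] → take C–D (14); add C.
MST edges: F–H, G–H, E–G, D–G, B–G, C–D; total weight 6+11+1+4+7+14 = 43.

43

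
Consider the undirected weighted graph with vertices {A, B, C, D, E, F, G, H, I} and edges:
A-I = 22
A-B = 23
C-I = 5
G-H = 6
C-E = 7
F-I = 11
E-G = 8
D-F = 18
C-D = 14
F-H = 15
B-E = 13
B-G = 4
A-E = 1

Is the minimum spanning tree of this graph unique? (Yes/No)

Sort edges by weight, then run Kruskal:
A-E (1): add — endpoints in different components.
B-G (4): add — endpoints in different components.
C-I (5): add — endpoints in different components.
G-H (6): add — endpoints in different components.
C-E (7): add — endpoints in different components.
E-G (8): add — endpoints in different components.
F-I (11): add — endpoints in different components.
B-E (13): skip — B and E already connected.
C-D (14): add — endpoints in different components.
Every non-tree edge has weight strictly greater than the heaviest edge on the tree path between its endpoints, so the MST is unique.

Yes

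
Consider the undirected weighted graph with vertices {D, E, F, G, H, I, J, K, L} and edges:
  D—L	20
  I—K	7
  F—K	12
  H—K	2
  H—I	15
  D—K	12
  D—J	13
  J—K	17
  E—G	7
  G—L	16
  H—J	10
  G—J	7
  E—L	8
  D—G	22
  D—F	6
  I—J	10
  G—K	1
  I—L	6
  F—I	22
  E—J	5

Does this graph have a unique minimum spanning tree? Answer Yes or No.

Sort edges by weight, then run Kruskal:
G—K (1): add — endpoints in different components.
H—K (2): add — endpoints in different components.
E—J (5): add — endpoints in different components.
D—F (6): add — endpoints in different components.
I—L (6): add — endpoints in different components.
E—G (7): add — endpoints in different components.
G—J (7): skip — G and J already connected.
I—K (7): add — endpoints in different components.
E—L (8): skip — E and L already connected.
H—J (10): skip — H and J already connected.
I—J (10): skip — I and J already connected.
D—K (12): add — endpoints in different components.
Non-tree edge G—J has weight 7, equal to the heaviest edge on its tree cycle — swapping gives another MST of the same weight. Not unique.

No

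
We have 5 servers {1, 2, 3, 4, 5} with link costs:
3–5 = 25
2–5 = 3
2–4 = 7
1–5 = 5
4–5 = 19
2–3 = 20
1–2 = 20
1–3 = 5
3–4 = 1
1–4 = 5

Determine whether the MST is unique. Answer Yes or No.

Kruskal: consider edges lightest-first.
3–4 (1): add. Components now {1} {2} {3,4} {5}
2–5 (3): add. Components now {1} {2,5} {3,4}
1–3 (5): add. Components now {1,3,4} {2,5}
1–4 (5): skip — 1 and 4 already connected.
1–5 (5): add. Components now {1,2,3,4,5}
Non-tree edge 1–4 has weight 5, equal to the heaviest edge on its tree cycle — swapping gives another MST of the same weight. Not unique.

No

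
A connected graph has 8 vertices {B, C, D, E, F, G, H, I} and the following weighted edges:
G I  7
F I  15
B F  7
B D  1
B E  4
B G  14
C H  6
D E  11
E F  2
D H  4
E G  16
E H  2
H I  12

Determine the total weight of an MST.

Kruskal's algorithm — process edges by increasing weight (ties by edge label):
B D (1): add — endpoints in different components.
E F (2): add — endpoints in different components.
E H (2): add — endpoints in different components.
B E (4): add — endpoints in different components.
D H (4): skip — D and H already connected.
C H (6): add — endpoints in different components.
B F (7): skip — B and F already connected.
G I (7): add — endpoints in different components.
D E (11): skip — D and E already connected.
H I (12): add — endpoints in different components.
MST edges: B D, E F, E H, B E, C H, G I, H I; total weight 1+2+2+4+6+7+12 = 34.

34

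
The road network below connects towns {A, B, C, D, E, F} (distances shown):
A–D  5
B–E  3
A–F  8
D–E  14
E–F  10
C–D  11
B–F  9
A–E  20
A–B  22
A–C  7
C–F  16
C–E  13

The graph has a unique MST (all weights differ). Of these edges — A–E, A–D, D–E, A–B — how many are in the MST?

1

Kruskal: consider edges lightest-first.
B–E (3): add. Components now {A} {B,E} {C} {D} {F}
A–D (5): add. Components now {A,D} {B,E} {C} {F}
A–C (7): add. Components now {A,C,D} {B,E} {F}
A–F (8): add. Components now {A,C,D,F} {B,E}
B–F (9): add. Components now {A,B,C,D,E,F}
MST edge set: {B–E, A–D, A–C, A–F, B–F}.
Of the listed edges, {A–D} are in the MST → 1.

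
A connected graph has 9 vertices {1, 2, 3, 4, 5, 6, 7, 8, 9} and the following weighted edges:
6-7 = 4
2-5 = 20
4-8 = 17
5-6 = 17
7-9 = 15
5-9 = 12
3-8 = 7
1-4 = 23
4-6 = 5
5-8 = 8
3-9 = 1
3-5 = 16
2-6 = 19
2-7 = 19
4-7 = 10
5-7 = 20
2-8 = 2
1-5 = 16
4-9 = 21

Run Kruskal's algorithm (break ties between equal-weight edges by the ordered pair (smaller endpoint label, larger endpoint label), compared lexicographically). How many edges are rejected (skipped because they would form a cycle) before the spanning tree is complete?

2

Sort edges by weight, then run Kruskal:
3-9 (1): add — endpoints in different components.
2-8 (2): add — endpoints in different components.
6-7 (4): add — endpoints in different components.
4-6 (5): add — endpoints in different components.
3-8 (7): add — endpoints in different components.
5-8 (8): add — endpoints in different components.
4-7 (10): skip — 4 and 7 already connected.
5-9 (12): skip — 5 and 9 already connected.
7-9 (15): add — endpoints in different components.
1-5 (16): add — endpoints in different components.
Edges rejected before the tree was complete: 2.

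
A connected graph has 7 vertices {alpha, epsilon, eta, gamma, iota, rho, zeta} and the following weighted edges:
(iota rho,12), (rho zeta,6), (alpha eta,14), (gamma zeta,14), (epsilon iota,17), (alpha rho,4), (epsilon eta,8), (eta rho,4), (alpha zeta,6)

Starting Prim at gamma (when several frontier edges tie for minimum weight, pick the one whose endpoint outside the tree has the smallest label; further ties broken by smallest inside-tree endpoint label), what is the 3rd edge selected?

alpha-rho

Prim, starting at gamma.
Step 1: frontier [gamma zeta 14] → take gamma zeta (14); add zeta.
Step 2: frontier [alpha zeta 6, rho zeta 6] → take alpha zeta (6); add alpha.
Step 3: frontier [alpha rho 4, alpha eta 14, rho zeta 6] → take alpha rho (4); add rho.
Step 4: frontier [alpha eta 14, eta rho 4, iota rho 12] → take eta rho (4); add eta.
Step 5: frontier [epsilon eta 8, iota rho 12] → take epsilon eta (8); add epsilon.
Step 6: frontier [epsilon iota 17, iota rho 12] → take iota rho (12); add iota.
The 3rd edge added is alpha rho.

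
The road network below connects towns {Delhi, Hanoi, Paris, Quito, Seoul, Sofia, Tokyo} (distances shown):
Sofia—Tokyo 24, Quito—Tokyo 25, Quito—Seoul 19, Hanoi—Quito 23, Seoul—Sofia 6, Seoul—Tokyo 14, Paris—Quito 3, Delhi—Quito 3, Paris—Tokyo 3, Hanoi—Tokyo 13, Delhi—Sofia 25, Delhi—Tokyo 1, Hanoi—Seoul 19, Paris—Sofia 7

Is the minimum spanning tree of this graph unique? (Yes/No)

Kruskal's algorithm — process edges by increasing weight (ties by edge label):
Delhi—Tokyo (1): add — endpoints in different components.
Delhi—Quito (3): add — endpoints in different components.
Paris—Quito (3): add — endpoints in different components.
Paris—Tokyo (3): skip — Tokyo and Paris already connected.
Seoul—Sofia (6): add — endpoints in different components.
Paris—Sofia (7): add — endpoints in different components.
Hanoi—Tokyo (13): add — endpoints in different components.
Non-tree edge Paris—Tokyo has weight 3, equal to the heaviest edge on its tree cycle — swapping gives another MST of the same weight. Not unique.

No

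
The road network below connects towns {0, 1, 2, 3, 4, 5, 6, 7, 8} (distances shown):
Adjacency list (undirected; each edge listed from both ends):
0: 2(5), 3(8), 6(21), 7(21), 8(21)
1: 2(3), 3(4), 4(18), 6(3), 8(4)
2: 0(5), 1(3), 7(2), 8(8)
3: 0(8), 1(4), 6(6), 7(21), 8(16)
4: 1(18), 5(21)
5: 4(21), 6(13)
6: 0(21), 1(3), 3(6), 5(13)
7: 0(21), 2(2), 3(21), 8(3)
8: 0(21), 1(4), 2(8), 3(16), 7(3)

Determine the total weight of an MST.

Kruskal: consider edges lightest-first.
2 7 (2): add — endpoints in different components.
1 2 (3): add — endpoints in different components.
1 6 (3): add — endpoints in different components.
7 8 (3): add — endpoints in different components.
1 3 (4): add — endpoints in different components.
1 8 (4): skip — 1 and 8 already connected.
0 2 (5): add — endpoints in different components.
3 6 (6): skip — 3 and 6 already connected.
0 3 (8): skip — 0 and 3 already connected.
2 8 (8): skip — 2 and 8 already connected.
5 6 (13): add — endpoints in different components.
3 8 (16): skip — 3 and 8 already connected.
1 4 (18): add — endpoints in different components.
MST edges: 2 7, 1 2, 1 6, 7 8, 1 3, 0 2, 5 6, 1 4; total weight 2+3+3+3+4+5+13+18 = 51.

51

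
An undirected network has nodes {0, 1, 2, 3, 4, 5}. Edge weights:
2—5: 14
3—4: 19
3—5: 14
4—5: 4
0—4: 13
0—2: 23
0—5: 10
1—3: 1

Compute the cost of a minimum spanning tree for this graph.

Kruskal: consider edges lightest-first.
1—3 (1): add. Components now {0} {1,3} {2} {4} {5}
4—5 (4): add. Components now {0} {1,3} {2} {4,5}
0—5 (10): add. Components now {0,4,5} {1,3} {2}
0—4 (13): skip — 0 and 4 already connected.
2—5 (14): add. Components now {0,2,4,5} {1,3}
3—5 (14): add. Components now {0,1,2,3,4,5}
MST edges: 1—3, 4—5, 0—5, 2—5, 3—5; total weight 1+4+10+14+14 = 43.

43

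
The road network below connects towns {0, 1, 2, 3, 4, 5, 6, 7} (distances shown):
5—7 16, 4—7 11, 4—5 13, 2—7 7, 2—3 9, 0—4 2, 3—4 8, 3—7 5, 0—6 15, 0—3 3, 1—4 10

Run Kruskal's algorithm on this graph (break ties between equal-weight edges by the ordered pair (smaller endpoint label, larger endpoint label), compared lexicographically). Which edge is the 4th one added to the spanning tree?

Kruskal: consider edges lightest-first.
0—4 (2): add — endpoints in different components.
0—3 (3): add — endpoints in different components.
3—7 (5): add — endpoints in different components.
2—7 (7): add — endpoints in different components.
3—4 (8): skip — 3 and 4 already connected.
2—3 (9): skip — 2 and 3 already connected.
1—4 (10): add — endpoints in different components.
4—7 (11): skip — 4 and 7 already connected.
4—5 (13): add — endpoints in different components.
0—6 (15): add — endpoints in different components.
The 4th edge added is 2—7.

2-7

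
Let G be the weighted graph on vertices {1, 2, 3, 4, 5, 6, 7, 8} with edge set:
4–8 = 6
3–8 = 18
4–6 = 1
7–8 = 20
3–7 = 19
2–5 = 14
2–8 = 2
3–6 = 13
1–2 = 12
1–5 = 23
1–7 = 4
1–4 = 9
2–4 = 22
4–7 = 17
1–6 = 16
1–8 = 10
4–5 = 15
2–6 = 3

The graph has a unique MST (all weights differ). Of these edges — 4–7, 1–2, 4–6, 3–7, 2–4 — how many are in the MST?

Kruskal: consider edges lightest-first.
4–6 (1): add — endpoints in different components.
2–8 (2): add — endpoints in different components.
2–6 (3): add — endpoints in different components.
1–7 (4): add — endpoints in different components.
4–8 (6): skip — 4 and 8 already connected.
1–4 (9): add — endpoints in different components.
1–8 (10): skip — 1 and 8 already connected.
1–2 (12): skip — 1 and 2 already connected.
3–6 (13): add — endpoints in different components.
2–5 (14): add — endpoints in different components.
MST edge set: {4–6, 2–8, 2–6, 1–7, 1–4, 3–6, 2–5}.
Of the listed edges, {4–6} are in the MST → 1.

1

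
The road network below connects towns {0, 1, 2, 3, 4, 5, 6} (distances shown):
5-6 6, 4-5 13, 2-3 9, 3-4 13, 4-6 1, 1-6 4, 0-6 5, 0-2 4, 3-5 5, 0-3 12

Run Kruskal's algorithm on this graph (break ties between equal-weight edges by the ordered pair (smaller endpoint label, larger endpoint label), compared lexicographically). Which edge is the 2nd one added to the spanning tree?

0-2

Kruskal's algorithm — process edges by increasing weight (ties by edge label):
4-6 (1): add. Components now {0} {1} {2} {3} {4,6} {5}
0-2 (4): add. Components now {0,2} {1} {3} {4,6} {5}
1-6 (4): add. Components now {0,2} {1,4,6} {3} {5}
0-6 (5): add. Components now {0,1,2,4,6} {3} {5}
3-5 (5): add. Components now {0,1,2,4,6} {3,5}
5-6 (6): add. Components now {0,1,2,3,4,5,6}
The 2nd edge added is 0-2.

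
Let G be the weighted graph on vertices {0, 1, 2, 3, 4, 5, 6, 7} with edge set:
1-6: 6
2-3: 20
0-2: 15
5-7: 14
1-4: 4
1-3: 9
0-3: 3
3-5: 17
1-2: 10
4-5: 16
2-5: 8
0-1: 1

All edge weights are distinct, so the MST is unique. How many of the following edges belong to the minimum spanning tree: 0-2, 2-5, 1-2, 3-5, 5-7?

3

Kruskal: consider edges lightest-first.
0-1 (1): add — endpoints in different components.
0-3 (3): add — endpoints in different components.
1-4 (4): add — endpoints in different components.
1-6 (6): add — endpoints in different components.
2-5 (8): add — endpoints in different components.
1-3 (9): skip — 1 and 3 already connected.
1-2 (10): add — endpoints in different components.
5-7 (14): add — endpoints in different components.
MST edge set: {0-1, 0-3, 1-4, 1-6, 2-5, 1-2, 5-7}.
Of the listed edges, {2-5, 1-2, 5-7} are in the MST → 3.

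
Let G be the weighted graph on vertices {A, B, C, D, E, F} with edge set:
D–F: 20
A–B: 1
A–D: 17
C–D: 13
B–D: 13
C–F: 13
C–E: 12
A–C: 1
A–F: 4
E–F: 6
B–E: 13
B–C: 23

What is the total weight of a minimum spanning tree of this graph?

25

Kruskal's algorithm — process edges by increasing weight (ties by edge label):
A–B (1): add — endpoints in different components.
A–C (1): add — endpoints in different components.
A–F (4): add — endpoints in different components.
E–F (6): add — endpoints in different components.
C–E (12): skip — C and E already connected.
B–D (13): add — endpoints in different components.
MST edges: A–B, A–C, A–F, E–F, B–D; total weight 1+1+4+6+13 = 25.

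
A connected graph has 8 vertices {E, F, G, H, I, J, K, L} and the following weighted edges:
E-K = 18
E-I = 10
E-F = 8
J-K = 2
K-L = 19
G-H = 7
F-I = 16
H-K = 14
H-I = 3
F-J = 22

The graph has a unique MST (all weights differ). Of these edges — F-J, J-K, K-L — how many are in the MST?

Sort edges by weight, then run Kruskal:
J-K (2): add — endpoints in different components.
H-I (3): add — endpoints in different components.
G-H (7): add — endpoints in different components.
E-F (8): add — endpoints in different components.
E-I (10): add — endpoints in different components.
H-K (14): add — endpoints in different components.
F-I (16): skip — F and I already connected.
E-K (18): skip — E and K already connected.
K-L (19): add — endpoints in different components.
MST edge set: {J-K, H-I, G-H, E-F, E-I, H-K, K-L}.
Of the listed edges, {J-K, K-L} are in the MST → 2.

2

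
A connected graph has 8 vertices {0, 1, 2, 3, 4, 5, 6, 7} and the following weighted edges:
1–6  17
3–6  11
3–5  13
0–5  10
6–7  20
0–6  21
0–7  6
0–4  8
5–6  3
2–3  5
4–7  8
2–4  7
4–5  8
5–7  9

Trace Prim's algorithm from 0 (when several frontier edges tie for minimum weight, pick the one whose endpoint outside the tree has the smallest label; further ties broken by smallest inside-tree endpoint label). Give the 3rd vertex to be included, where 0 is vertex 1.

4

Prim's algorithm from 0:
Step 1: cheapest edge leaving the tree is 0–7 (6); add 7.
Step 2: cheapest edge leaving the tree is 0–4 (8); add 4.
Step 3: cheapest edge leaving the tree is 2–4 (7); add 2.
Step 4: cheapest edge leaving the tree is 2–3 (5); add 3.
Step 5: cheapest edge leaving the tree is 4–5 (8); add 5.
Step 6: cheapest edge leaving the tree is 5–6 (3); add 6.
Step 7: cheapest edge leaving the tree is 1–6 (17); add 1.
Vertex order: 0, 7, 4, 2, 3, 5, 6, 1. The 3rd vertex is 4.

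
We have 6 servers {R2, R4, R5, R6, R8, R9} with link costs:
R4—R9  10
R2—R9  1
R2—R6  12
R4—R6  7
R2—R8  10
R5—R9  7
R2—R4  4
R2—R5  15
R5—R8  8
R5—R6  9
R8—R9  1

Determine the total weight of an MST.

Sort edges by weight, then run Kruskal:
R2—R9 (1): add. Components now {R5} {R6} {R8} {R2,R9} {R4}
R8—R9 (1): add. Components now {R5} {R6} {R2,R8,R9} {R4}
R2—R4 (4): add. Components now {R5} {R6} {R2,R4,R8,R9}
R4—R6 (7): add. Components now {R5} {R2,R4,R6,R8,R9}
R5—R9 (7): add. Components now {R2,R4,R5,R6,R8,R9}
MST edges: R2—R9, R8—R9, R2—R4, R4—R6, R5—R9; total weight 1+1+4+7+7 = 20.

20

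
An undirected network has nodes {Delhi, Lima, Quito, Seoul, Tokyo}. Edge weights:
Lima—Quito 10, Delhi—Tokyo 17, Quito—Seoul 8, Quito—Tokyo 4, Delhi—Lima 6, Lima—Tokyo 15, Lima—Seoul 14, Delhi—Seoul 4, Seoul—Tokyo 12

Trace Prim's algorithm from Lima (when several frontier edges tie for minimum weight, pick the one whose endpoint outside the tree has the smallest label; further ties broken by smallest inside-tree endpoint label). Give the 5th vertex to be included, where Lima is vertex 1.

Prim, starting at Lima.
Step 1: cheapest edge leaving the tree is Delhi—Lima (6); add Delhi.
Step 2: cheapest edge leaving the tree is Delhi—Seoul (4); add Seoul.
Step 3: cheapest edge leaving the tree is Quito—Seoul (8); add Quito.
Step 4: cheapest edge leaving the tree is Quito—Tokyo (4); add Tokyo.
Vertex order: Lima, Delhi, Seoul, Quito, Tokyo. The 5th vertex is Tokyo.

Tokyo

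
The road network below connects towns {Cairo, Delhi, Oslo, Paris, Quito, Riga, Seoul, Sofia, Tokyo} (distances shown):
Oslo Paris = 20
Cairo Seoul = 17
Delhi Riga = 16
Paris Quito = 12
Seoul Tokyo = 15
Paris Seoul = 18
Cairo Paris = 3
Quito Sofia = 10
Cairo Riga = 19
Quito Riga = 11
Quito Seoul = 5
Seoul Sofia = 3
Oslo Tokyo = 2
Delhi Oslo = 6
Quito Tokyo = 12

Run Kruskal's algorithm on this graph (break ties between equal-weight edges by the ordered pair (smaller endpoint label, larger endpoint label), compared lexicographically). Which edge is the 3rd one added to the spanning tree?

Seoul-Sofia

Sort edges by weight, then run Kruskal:
Oslo Tokyo (2): add — endpoints in different components.
Cairo Paris (3): add — endpoints in different components.
Seoul Sofia (3): add — endpoints in different components.
Quito Seoul (5): add — endpoints in different components.
Delhi Oslo (6): add — endpoints in different components.
Quito Sofia (10): skip — Quito and Sofia already connected.
Quito Riga (11): add — endpoints in different components.
Paris Quito (12): add — endpoints in different components.
Quito Tokyo (12): add — endpoints in different components.
The 3rd edge added is Seoul Sofia.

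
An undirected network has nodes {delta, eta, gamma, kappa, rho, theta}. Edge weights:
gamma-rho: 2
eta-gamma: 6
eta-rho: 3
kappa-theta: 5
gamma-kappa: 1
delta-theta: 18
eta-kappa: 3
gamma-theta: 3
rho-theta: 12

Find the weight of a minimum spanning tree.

Kruskal's algorithm — process edges by increasing weight (ties by edge label):
gamma-kappa (1): add. Components now {gamma,kappa} {theta} {eta} {rho} {delta}
gamma-rho (2): add. Components now {gamma,kappa,rho} {theta} {eta} {delta}
eta-kappa (3): add. Components now {eta,gamma,kappa,rho} {theta} {delta}
eta-rho (3): skip — eta and rho already connected.
gamma-theta (3): add. Components now {eta,gamma,kappa,rho,theta} {delta}
kappa-theta (5): skip — theta and kappa already connected.
eta-gamma (6): skip — gamma and eta already connected.
rho-theta (12): skip — theta and rho already connected.
delta-theta (18): add. Components now {delta,eta,gamma,kappa,rho,theta}
MST edges: gamma-kappa, gamma-rho, eta-kappa, gamma-theta, delta-theta; total weight 1+2+3+3+18 = 27.

27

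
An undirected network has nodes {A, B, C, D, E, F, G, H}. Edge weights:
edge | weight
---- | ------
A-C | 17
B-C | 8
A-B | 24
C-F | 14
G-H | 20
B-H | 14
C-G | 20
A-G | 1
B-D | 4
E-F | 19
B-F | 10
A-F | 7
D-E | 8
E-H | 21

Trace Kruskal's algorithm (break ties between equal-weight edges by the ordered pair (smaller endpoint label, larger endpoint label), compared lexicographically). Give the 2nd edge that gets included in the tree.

B-D

Kruskal's algorithm — process edges by increasing weight (ties by edge label):
A-G (1): add — endpoints in different components.
B-D (4): add — endpoints in different components.
A-F (7): add — endpoints in different components.
B-C (8): add — endpoints in different components.
D-E (8): add — endpoints in different components.
B-F (10): add — endpoints in different components.
B-H (14): add — endpoints in different components.
The 2nd edge added is B-D.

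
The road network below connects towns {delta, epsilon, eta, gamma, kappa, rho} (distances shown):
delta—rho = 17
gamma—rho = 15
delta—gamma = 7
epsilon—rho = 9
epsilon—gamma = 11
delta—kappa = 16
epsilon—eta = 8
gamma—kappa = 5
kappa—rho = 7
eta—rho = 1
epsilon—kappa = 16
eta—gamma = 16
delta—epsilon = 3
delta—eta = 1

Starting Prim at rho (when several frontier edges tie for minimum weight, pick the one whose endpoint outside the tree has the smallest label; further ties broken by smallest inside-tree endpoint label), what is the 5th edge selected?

gamma-kappa

Prim, starting at rho.
Step 1: cheapest edge leaving the tree is eta—rho (1); add eta.
Step 2: cheapest edge leaving the tree is delta—eta (1); add delta.
Step 3: cheapest edge leaving the tree is delta—epsilon (3); add epsilon.
Step 4: cheapest edge leaving the tree is delta—gamma (7); add gamma.
Step 5: cheapest edge leaving the tree is gamma—kappa (5); add kappa.
The 5th edge added is gamma—kappa.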